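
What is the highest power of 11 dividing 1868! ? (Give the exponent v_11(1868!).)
v_11(1868!) = 185

Legendre's formula: v_p(n!) = Σ_{k ≥ 1} ⌊n / p^k⌋. For p = 11, n = 1868, the terms are:
  ⌊1868/11^1⌋ = ⌊1868/11⌋ = 169
  ⌊1868/11^2⌋ = ⌊1868/121⌋ = 15
  ⌊1868/11^3⌋ = ⌊1868/1331⌋ = 1
(the next term ⌊1868/11^4⌋ = 0, terminating the sum). Summing: v_11(1868!) = 169 + 15 + 1 = 185.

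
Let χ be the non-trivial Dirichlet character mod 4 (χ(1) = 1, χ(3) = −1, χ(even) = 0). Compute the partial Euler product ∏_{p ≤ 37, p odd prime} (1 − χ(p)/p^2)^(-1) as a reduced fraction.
∏ = 136633422149134339/149104402366464000

The odd primes p ≤ 37 are [3, 5, 7, 11, 13, 17, 19, 23, 29, 31, 37]. For each, χ(p) = 1 if p ≡ 1 mod 4, χ(p) = −1 if p ≡ 3 mod 4. Taking (1 − χ(p)/p^2)^(-1) = p^2/(p^2 − χ(p)): (1 − (-1)/3^2)^(-1) · (1 − (1)/5^2)^(-1) · (1 − (-1)/7^2)^(-1) · (1 − (-1)/11^2)^(-1) · (1 − (1)/13^2)^(-1) · (1 − (1)/17^2)^(-1) · (1 − (-1)/19^2)^(-1) · (1 − (-1)/23^2)^(-1) · (1 − (1)/29^2)^(-1) · (1 − (-1)/31^2)^(-1) · (1 − (1)/37^2)^(-1) = 136633422149134339/149104402366464000.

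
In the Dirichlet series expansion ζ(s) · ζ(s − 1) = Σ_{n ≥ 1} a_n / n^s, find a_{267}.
σ(267) = 360

In the product (Σ m^0/m^s)(Σ k / k^s) = Σ (Σ_{d | n} d) / n^s, the coefficient of 1/n^s is σ(n) = Σ_{d | n} d. For n = 267, divisors are [1, 3, 89, 267]; summing: σ(267) = 360.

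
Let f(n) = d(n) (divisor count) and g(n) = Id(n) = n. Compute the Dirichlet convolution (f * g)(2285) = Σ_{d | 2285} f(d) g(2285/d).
(d * Id)(2285) = 3213

Divisors of 2285: [1, 5, 457, 2285]. For each d | 2285:
  d = 1: d(1) · Id(2285/1) = 1 · 2285 = 2285
  d = 5: d(5) · Id(2285/5) = 2 · 457 = 914
  d = 457: d(457) · Id(2285/457) = 2 · 5 = 10
  d = 2285: d(2285) · Id(2285/2285) = 4 · 1 = 4
Summing: (d * Id)(2285) = 2285 + 914 + 10 + 4 = 3213.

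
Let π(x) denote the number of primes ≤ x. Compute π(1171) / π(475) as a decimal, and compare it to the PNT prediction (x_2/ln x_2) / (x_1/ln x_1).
π(1171)/π(475) = 193/91 ≈ 2.1209;  PNT prediction ≈ 2.1504.

π(475) = 91 and π(1171) = 193, so π(1171)/π(475) ≈ 2.1209. The PNT-predicted ratio is (1171/ln(1171)) / (475/ln(475)) ≈ 2.1504. The two agree to within a few percent, as expected.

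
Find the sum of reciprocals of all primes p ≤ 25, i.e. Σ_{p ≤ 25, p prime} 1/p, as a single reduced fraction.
Σ 1/p = 334406399/223092870

π(25) = 9, so the primes ≤ 25 are [2, 3, 5, 7, 11, 13, 17, 19, 23]. Summing 1/p over these primes: 334406399/223092870 ≈ 1.4990. Mertens estimate ln ln(25) + 0.2615 ≈ 1.4305.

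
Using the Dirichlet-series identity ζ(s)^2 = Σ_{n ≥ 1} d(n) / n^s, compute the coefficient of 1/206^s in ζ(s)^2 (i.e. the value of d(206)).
d(206) = 4

ζ(s)^2 = (Σ 1/m^s)(Σ 1/k^s). The coefficient of 1/n^s in the product is the number of ordered pairs (m, k) with mk = n, which equals d(n). For n = 206, divisors are [1, 2, 103, 206], so d(206) = 4.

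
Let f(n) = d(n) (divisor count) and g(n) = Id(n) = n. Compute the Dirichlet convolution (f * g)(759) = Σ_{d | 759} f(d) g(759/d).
(d * Id)(759) = 1625

Divisors of 759: [1, 3, 11, 23, 33, 69, 253, 759]. For each d | 759:
  d = 1: d(1) · Id(759/1) = 1 · 759 = 759
  d = 3: d(3) · Id(759/3) = 2 · 253 = 506
  d = 11: d(11) · Id(759/11) = 2 · 69 = 138
  d = 23: d(23) · Id(759/23) = 2 · 33 = 66
  d = 33: d(33) · Id(759/33) = 4 · 23 = 92
  d = 69: d(69) · Id(759/69) = 4 · 11 = 44
  d = 253: d(253) · Id(759/253) = 4 · 3 = 12
  d = 759: d(759) · Id(759/759) = 8 · 1 = 8
Summing: (d * Id)(759) = 759 + 506 + 138 + 66 + 92 + 44 + 12 + 8 = 1625.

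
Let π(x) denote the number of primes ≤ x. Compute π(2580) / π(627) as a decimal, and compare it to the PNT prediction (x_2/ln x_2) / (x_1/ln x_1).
π(2580)/π(627) = 376/114 ≈ 3.2982;  PNT prediction ≈ 3.3738.

π(627) = 114 and π(2580) = 376, so π(2580)/π(627) ≈ 3.2982. The PNT-predicted ratio is (2580/ln(2580)) / (627/ln(627)) ≈ 3.3738. The two agree to within a few percent, as expected.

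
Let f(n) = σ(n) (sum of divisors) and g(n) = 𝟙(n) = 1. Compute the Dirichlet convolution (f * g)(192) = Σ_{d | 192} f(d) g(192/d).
(σ * 𝟙)(192) = 1235

Divisors of 192: [1, 2, 3, 4, 6, 8, 12, 16, 24, 32, 48, 64, 96, 192]. For each d | 192:
  d = 1: σ(1) · 𝟙(192/1) = 1 · 1 = 1
  d = 2: σ(2) · 𝟙(192/2) = 3 · 1 = 3
  d = 3: σ(3) · 𝟙(192/3) = 4 · 1 = 4
  d = 4: σ(4) · 𝟙(192/4) = 7 · 1 = 7
  d = 6: σ(6) · 𝟙(192/6) = 12 · 1 = 12
  d = 8: σ(8) · 𝟙(192/8) = 15 · 1 = 15
  d = 12: σ(12) · 𝟙(192/12) = 28 · 1 = 28
  d = 16: σ(16) · 𝟙(192/16) = 31 · 1 = 31
  d = 24: σ(24) · 𝟙(192/24) = 60 · 1 = 60
  d = 32: σ(32) · 𝟙(192/32) = 63 · 1 = 63
  d = 48: σ(48) · 𝟙(192/48) = 124 · 1 = 124
  d = 64: σ(64) · 𝟙(192/64) = 127 · 1 = 127
  d = 96: σ(96) · 𝟙(192/96) = 252 · 1 = 252
  d = 192: σ(192) · 𝟙(192/192) = 508 · 1 = 508
Summing: (σ * 𝟙)(192) = 1 + 3 + 4 + 7 + 12 + 15 + 28 + 31 + 60 + 63 + 124 + 127 + 252 + 508 = 1235.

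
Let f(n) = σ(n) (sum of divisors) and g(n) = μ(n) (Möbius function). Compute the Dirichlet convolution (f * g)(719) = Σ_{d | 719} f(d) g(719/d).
(σ * μ)(719) = 719

Divisors of 719: [1, 719]. For each d | 719:
  d = 1: σ(1) · μ(719/1) = 1 · -1 = -1
  d = 719: σ(719) · μ(719/719) = 720 · 1 = 720
Summing: (σ * μ)(719) = -1 + 720 = 719.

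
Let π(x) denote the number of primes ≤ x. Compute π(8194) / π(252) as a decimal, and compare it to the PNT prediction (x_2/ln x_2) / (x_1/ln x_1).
π(8194)/π(252) = 1028/54 ≈ 19.0370;  PNT prediction ≈ 19.9524.

π(252) = 54 and π(8194) = 1028, so π(8194)/π(252) ≈ 19.0370. The PNT-predicted ratio is (8194/ln(8194)) / (252/ln(252)) ≈ 19.9524. The two agree to within a few percent, as expected.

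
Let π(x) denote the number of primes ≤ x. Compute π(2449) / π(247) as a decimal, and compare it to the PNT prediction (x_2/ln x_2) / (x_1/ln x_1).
π(2449)/π(247) = 363/53 ≈ 6.8491;  PNT prediction ≈ 7.0002.

π(247) = 53 and π(2449) = 363, so π(2449)/π(247) ≈ 6.8491. The PNT-predicted ratio is (2449/ln(2449)) / (247/ln(247)) ≈ 7.0002. The two agree to within a few percent, as expected.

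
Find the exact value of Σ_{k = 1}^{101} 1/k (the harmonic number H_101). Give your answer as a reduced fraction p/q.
H_101 = 1463919079240743966268954674710929768361083/281670315928038407744716588098661706369472

Direct summation: H_101 = 1 + 1/2 + ... + 1/101. The least common denominator is lcm(1, ..., 101) = 7041757898200960193617914702466542659236800; over this denominator the numerator is 7041757898200960193617914702466542659236800 + 3520878949100480096808957351233271329618400 + 2347252632733653397872638234155514219745600 + 1760439474550240048404478675616635664809200 + 1408351579640192038723582940493308531847360 + 1173626316366826698936319117077757109872800 + 1005965414028708599088273528923791808462400 + 880219737275120024202239337808317832404600 + 782417544244551132624212744718504739915200 + 704175789820096019361791470246654265923680 + 640159808927360017601628609315140241748800 + 586813158183413349468159558538878554936400 + 541673684476996937970608823266657127633600 + 502982707014354299544136764461895904231200 + 469450526546730679574527646831102843949120 + 440109868637560012101119668904158916202300 + 414221052835350599624583217792149568190400 + 391208772122275566312106372359252369957600 + 370618836747418957558837615919291718907200 + 352087894910048009680895735123327132961840 + 335321804676236199696091176307930602820800 + 320079904463680008800814304657570120874400 + 306163386878302617113822378368110550401600 + 293406579091706674734079779269439277468200 + 281670315928038407744716588098661706369472 + 270836842238498468985304411633328563816800 + 260805848081517044208070914906168246638400 + 251491353507177149772068382230947952115600 + 242819237868998627366134989740225608939200 + 234725263273365339787263823415551421974560 + 227153480587127748181223054918275569652800 + 220054934318780006050559834452079458101150 + 213386602975786672533876203105046747249600 + 207110526417675299812291608896074784095200 + 201193082805741719817654705784758361692480 + 195604386061137783156053186179626184978800 + 190317781032458383611294991958555207006400 + 185309418373709478779418807959645859453600 + 180557894825665645990202941088885709211200 + 176043947455024004840447867561663566480920 + 171750192639047809600436943962598601444800 + 167660902338118099848045588153965301410400 + 163761811586068841712044527964338201377600 + 160039952231840004400407152328785060437200 + 156483508848910226524842548943700947983040 + 153081693439151308556911189184055275200800 + 149824636131935323268466270265245588494400 + 146703289545853337367039889634719638734100 + 143709344861244085584039075560541686923200 + 140835157964019203872358294049330853184736 + 138073684278450199874861072597383189396800 + 135418421119249234492652205816664281908400 + 132863356569829437615432352876727219985600 + 130402924040758522104035457453084123319200 + 128031961785472003520325721863028048349760 + 125745676753588574886034191115473976057800 + 123539612249139652519612538639763906302400 + 121409618934499313683067494870112804469600 + 119351828783067121925727367838415977275200 + 117362631636682669893631911707775710987280 + 115438654068868199895375650860107256708800 + 113576740293563874090611527459137784826400 + 111773934892078733232030392102643534273600 + 110027467159390003025279917226039729050575 + 108334736895399387594121764653331425526720 + 106693301487893336266938101552523373624800 + 105100864152253137218177831380097651630400 + 103555263208837649906145804448037392047600 + 102054462292767539037940792789370183467200 + 100596541402870859908827352892379180846240 + 99179688707055777374900207076993558580800 + 97802193030568891578026593089813092489400 + 96462436961656988953670064417349899441600 + 95158890516229191805647495979277603503200 + 93890105309346135914905529366220568789824 + 92654709186854739389709403979822929726800 + 91451401275337145371661229902162891678400 + 90278947412832822995101470544442854605600 + 89136175926594432830606515221095476699200 + 88021973727512002420223933780831783240460 + 86935282693839014736023638302056082212800 + 85875096319523904800218471981299300722400 + 84840456604830845706239936174295694689600 + 83830451169059049924022794076982650705200 + 82844210567070119924916643558429913638080 + 81880905793034420856022263982169100688800 + 80939745956332875788711663246741869646400 + 80019976115920002200203576164392530218600 + 79120875260684945995706906769286996171200 + 78241754424455113262421274471850473991520 + 77381954925285276852944117609522446804800 + 76540846719575654278455594592027637600400 + 75717826862375916060407684972758523217600 + 74912318065967661634233135132622794247200 + 74123767349483791511767523183858343781440 + 73351644772926668683519944817359819367050 + 72595442249494434985751697963572604734400 + 71854672430622042792019537780270843461600 + 71128867658595557511292067701682249083200 + 70417578982009601936179147024665426592368 + 69720375229712477164533808935312303556800 = 36597976981018599156723866867773244209027075, so H_101 = 36597976981018599156723866867773244209027075/7041757898200960193617914702466542659236800; reducing by gcd(36597976981018599156723866867773244209027075, 7041757898200960193617914702466542659236800) = 25 gives 1463919079240743966268954674710929768361083/281670315928038407744716588098661706369472 ≈ 5.19728. (The PNT-adjacent estimate ln(101) + γ ≈ 5.19234 matches within O(1/n).)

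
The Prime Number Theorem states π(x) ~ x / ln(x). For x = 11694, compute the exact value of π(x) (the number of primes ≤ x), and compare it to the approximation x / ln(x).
π(11694) = 1403;  x/ln(x) ≈ 1248.45;  relative error ≈ 11.02%.

Directly count primes up to 11694: π(11694) = 1403. The PNT approximation gives 11694/ln(11694) ≈ 11694/9.36683 ≈ 1248.45. Relative error (π(x) − x/ln(x)) / π(x) ≈ 11.02%; the approximation is known to undercount slightly (Li(x) is a better estimate).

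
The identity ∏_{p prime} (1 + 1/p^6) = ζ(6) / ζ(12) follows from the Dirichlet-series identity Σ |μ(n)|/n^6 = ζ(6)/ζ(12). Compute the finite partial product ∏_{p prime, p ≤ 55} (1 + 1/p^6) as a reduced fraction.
∏ = 360549358903447598496102606972302575686854635195266223026920975630213276302501208168000000/354490140797970318435085924328566932610522860437094896232244152761372626351680260596056897

The primes p ≤ 55 are [2, 3, 5, 7, 11, 13, 17, 19, 23, 29, 31, 37, 41, 43, 47, 53]. For each, (1 + 1/p^6) = (p^6 + 1)/p^6. Multiplying these fractions over p ∈ [2, 3, 5, 7, 11, 13, 17, 19, 23, 29, 31, 37, 41, 43, 47, 53] gives 360549358903447598496102606972302575686854635195266223026920975630213276302501208168000000/354490140797970318435085924328566932610522860437094896232244152761372626351680260596056897. (In the limit P → ∞ this tends to ζ(6)/ζ(12).)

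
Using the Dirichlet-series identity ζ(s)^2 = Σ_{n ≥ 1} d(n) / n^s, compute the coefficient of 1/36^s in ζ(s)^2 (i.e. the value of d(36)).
d(36) = 9

ζ(s)^2 = (Σ 1/m^s)(Σ 1/k^s). The coefficient of 1/n^s in the product is the number of ordered pairs (m, k) with mk = n, which equals d(n). For n = 36, divisors are [1, 2, 3, 4, 6, 9, 12, 18, 36], so d(36) = 9.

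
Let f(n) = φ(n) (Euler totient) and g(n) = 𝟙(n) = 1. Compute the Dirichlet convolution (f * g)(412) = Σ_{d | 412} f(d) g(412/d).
(φ * 𝟙)(412) = 412

Divisors of 412: [1, 2, 4, 103, 206, 412]. For each d | 412:
  d = 1: φ(1) · 𝟙(412/1) = 1 · 1 = 1
  d = 2: φ(2) · 𝟙(412/2) = 1 · 1 = 1
  d = 4: φ(4) · 𝟙(412/4) = 2 · 1 = 2
  d = 103: φ(103) · 𝟙(412/103) = 102 · 1 = 102
  d = 206: φ(206) · 𝟙(412/206) = 102 · 1 = 102
  d = 412: φ(412) · 𝟙(412/412) = 204 · 1 = 204
Summing: (φ * 𝟙)(412) = 1 + 1 + 2 + 102 + 102 + 204 = 412.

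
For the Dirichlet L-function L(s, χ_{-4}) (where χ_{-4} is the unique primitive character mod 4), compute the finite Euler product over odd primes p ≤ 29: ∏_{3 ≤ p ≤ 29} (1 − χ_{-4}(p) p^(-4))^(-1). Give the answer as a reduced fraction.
∏ = 2025743556867464796746949565/2048388086956649527369531392

The odd primes p ≤ 29 are [3, 5, 7, 11, 13, 17, 19, 23, 29]. For each, χ(p) = 1 if p ≡ 1 mod 4, χ(p) = −1 if p ≡ 3 mod 4. Taking (1 − χ(p)/p^4)^(-1) = p^4/(p^4 − χ(p)): (1 − (-1)/3^4)^(-1) · (1 − (1)/5^4)^(-1) · (1 − (-1)/7^4)^(-1) · (1 − (-1)/11^4)^(-1) · (1 − (1)/13^4)^(-1) · (1 − (1)/17^4)^(-1) · (1 − (-1)/19^4)^(-1) · (1 − (-1)/23^4)^(-1) · (1 − (1)/29^4)^(-1) = 2025743556867464796746949565/2048388086956649527369531392.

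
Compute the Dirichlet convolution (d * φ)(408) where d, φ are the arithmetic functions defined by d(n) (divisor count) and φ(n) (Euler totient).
(d * φ)(408) = 1080

Divisors of 408: [1, 2, 3, 4, 6, 8, 12, 17, 24, 34, 51, 68, 102, 136, 204, 408]. For each d | 408:
  d = 1: d(1) · φ(408/1) = 1 · 128 = 128
  d = 2: d(2) · φ(408/2) = 2 · 64 = 128
  d = 3: d(3) · φ(408/3) = 2 · 64 = 128
  d = 4: d(4) · φ(408/4) = 3 · 32 = 96
  d = 6: d(6) · φ(408/6) = 4 · 32 = 128
  d = 8: d(8) · φ(408/8) = 4 · 32 = 128
  d = 12: d(12) · φ(408/12) = 6 · 16 = 96
  d = 17: d(17) · φ(408/17) = 2 · 8 = 16
  d = 24: d(24) · φ(408/24) = 8 · 16 = 128
  d = 34: d(34) · φ(408/34) = 4 · 4 = 16
  d = 51: d(51) · φ(408/51) = 4 · 4 = 16
  d = 68: d(68) · φ(408/68) = 6 · 2 = 12
  d = 102: d(102) · φ(408/102) = 8 · 2 = 16
  d = 136: d(136) · φ(408/136) = 8 · 2 = 16
  d = 204: d(204) · φ(408/204) = 12 · 1 = 12
  d = 408: d(408) · φ(408/408) = 16 · 1 = 16
Summing: (d * φ)(408) = 128 + 128 + 128 + 96 + 128 + 128 + 96 + 16 + 128 + 16 + 16 + 12 + 16 + 16 + 12 + 16 = 1080.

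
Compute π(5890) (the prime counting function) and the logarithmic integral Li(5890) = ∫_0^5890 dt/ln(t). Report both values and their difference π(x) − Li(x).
π(5890) = 775;  Li(5890) ≈ 787.76;  π(x) − Li(x) ≈ -12.76.

Direct count of primes ≤ 5890 gives π(5890) = 775. Numerical evaluation of the logarithmic integral gives Li(5890) ≈ 787.76. The difference π(x) − Li(x) ≈ -12.76 is typically negative for small/moderate x (Li(x) overestimates), though Littlewood's theorem shows this sign changes infinitely often.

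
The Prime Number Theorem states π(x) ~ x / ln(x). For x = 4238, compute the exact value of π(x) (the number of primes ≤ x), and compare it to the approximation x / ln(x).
π(4238) = 580;  x/ln(x) ≈ 507.43;  relative error ≈ 12.51%.

Directly count primes up to 4238: π(4238) = 580. The PNT approximation gives 4238/ln(4238) ≈ 4238/8.35185 ≈ 507.43. Relative error (π(x) − x/ln(x)) / π(x) ≈ 12.51%; the approximation is known to undercount slightly (Li(x) is a better estimate).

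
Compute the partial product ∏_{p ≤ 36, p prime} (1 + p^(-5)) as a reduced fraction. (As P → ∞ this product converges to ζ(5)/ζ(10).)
∏ = 63844361159480726970812326794206836752384/61631932954678205462623400894081119262815

The primes p ≤ 36 are [2, 3, 5, 7, 11, 13, 17, 19, 23, 29, 31]. For each, (1 + 1/p^5) = (p^5 + 1)/p^5. Multiplying these fractions over p ∈ [2, 3, 5, 7, 11, 13, 17, 19, 23, 29, 31] gives 63844361159480726970812326794206836752384/61631932954678205462623400894081119262815. (In the limit P → ∞ this tends to ζ(5)/ζ(10).)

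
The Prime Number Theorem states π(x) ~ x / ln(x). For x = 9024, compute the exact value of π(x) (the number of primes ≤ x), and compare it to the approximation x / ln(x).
π(9024) = 1121;  x/ln(x) ≈ 990.82;  relative error ≈ 11.61%.

Directly count primes up to 9024: π(9024) = 1121. The PNT approximation gives 9024/ln(9024) ≈ 9024/9.10764 ≈ 990.82. Relative error (π(x) − x/ln(x)) / π(x) ≈ 11.61%; the approximation is known to undercount slightly (Li(x) is a better estimate).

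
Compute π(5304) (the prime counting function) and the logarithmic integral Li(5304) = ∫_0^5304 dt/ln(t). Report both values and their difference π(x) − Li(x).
π(5304) = 703;  Li(5304) ≈ 719.85;  π(x) − Li(x) ≈ -16.85.

Direct count of primes ≤ 5304 gives π(5304) = 703. Numerical evaluation of the logarithmic integral gives Li(5304) ≈ 719.85. The difference π(x) − Li(x) ≈ -16.85 is typically negative for small/moderate x (Li(x) overestimates), though Littlewood's theorem shows this sign changes infinitely often.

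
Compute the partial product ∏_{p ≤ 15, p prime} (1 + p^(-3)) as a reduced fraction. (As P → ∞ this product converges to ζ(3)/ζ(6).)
∏ = 431631936/365525875

The primes p ≤ 15 are [2, 3, 5, 7, 11, 13]. For each, (1 + 1/p^3) = (p^3 + 1)/p^3. Multiplying these fractions over p ∈ [2, 3, 5, 7, 11, 13] gives 431631936/365525875. (In the limit P → ∞ this tends to ζ(3)/ζ(6).)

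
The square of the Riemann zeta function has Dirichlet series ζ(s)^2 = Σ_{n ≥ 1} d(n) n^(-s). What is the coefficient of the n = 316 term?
d(316) = 6

ζ(s)^2 = (Σ 1/m^s)(Σ 1/k^s). The coefficient of 1/n^s in the product is the number of ordered pairs (m, k) with mk = n, which equals d(n). For n = 316, divisors are [1, 2, 4, 79, 158, 316], so d(316) = 6.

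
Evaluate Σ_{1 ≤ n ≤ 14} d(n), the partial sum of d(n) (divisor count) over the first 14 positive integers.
Σ_{n ≤ 14} d(n) = 41

Compute d(n) for each 1 ≤ n ≤ 14: d(1) = 1, d(2) = 2, d(3) = 2, d(4) = 3, d(5) = 2, d(6) = 4, d(7) = 2, d(8) = 4, d(9) = 3, d(10) = 4, d(11) = 2, d(12) = 6, d(13) = 2, d(14) = 4. Summing all 14 values: 41. (Dirichlet's divisor formula: Σ_{n ≤ x} d(n) = x ln(x) + (2γ − 1) x + O(√x). For x = 14, the asymptotic estimate is ≈ 39.11.)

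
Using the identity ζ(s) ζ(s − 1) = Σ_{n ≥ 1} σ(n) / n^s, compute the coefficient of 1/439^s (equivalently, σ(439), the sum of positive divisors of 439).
σ(439) = 440

In the product (Σ m^0/m^s)(Σ k / k^s) = Σ (Σ_{d | n} d) / n^s, the coefficient of 1/n^s is σ(n) = Σ_{d | n} d. For n = 439, divisors are [1, 439]; summing: σ(439) = 440.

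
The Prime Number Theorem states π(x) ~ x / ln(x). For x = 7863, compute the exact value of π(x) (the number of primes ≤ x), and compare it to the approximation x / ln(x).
π(7863) = 992;  x/ln(x) ≈ 876.60;  relative error ≈ 11.63%.

Directly count primes up to 7863: π(7863) = 992. The PNT approximation gives 7863/ln(7863) ≈ 7863/8.96992 ≈ 876.60. Relative error (π(x) − x/ln(x)) / π(x) ≈ 11.63%; the approximation is known to undercount slightly (Li(x) is a better estimate).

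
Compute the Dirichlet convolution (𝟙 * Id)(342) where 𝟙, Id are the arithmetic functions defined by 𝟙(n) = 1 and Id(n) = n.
(𝟙 * Id)(342) = 780

Divisors of 342: [1, 2, 3, 6, 9, 18, 19, 38, 57, 114, 171, 342]. For each d | 342:
  d = 1: 𝟙(1) · Id(342/1) = 1 · 342 = 342
  d = 2: 𝟙(2) · Id(342/2) = 1 · 171 = 171
  d = 3: 𝟙(3) · Id(342/3) = 1 · 114 = 114
  d = 6: 𝟙(6) · Id(342/6) = 1 · 57 = 57
  d = 9: 𝟙(9) · Id(342/9) = 1 · 38 = 38
  d = 18: 𝟙(18) · Id(342/18) = 1 · 19 = 19
  d = 19: 𝟙(19) · Id(342/19) = 1 · 18 = 18
  d = 38: 𝟙(38) · Id(342/38) = 1 · 9 = 9
  d = 57: 𝟙(57) · Id(342/57) = 1 · 6 = 6
  d = 114: 𝟙(114) · Id(342/114) = 1 · 3 = 3
  d = 171: 𝟙(171) · Id(342/171) = 1 · 2 = 2
  d = 342: 𝟙(342) · Id(342/342) = 1 · 1 = 1
Summing: (𝟙 * Id)(342) = 342 + 171 + 114 + 57 + 38 + 19 + 18 + 9 + 6 + 3 + 2 + 1 = 780.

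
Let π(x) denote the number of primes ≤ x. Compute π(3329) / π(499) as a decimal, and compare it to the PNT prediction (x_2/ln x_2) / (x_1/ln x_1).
π(3329)/π(499) = 469/95 ≈ 4.9368;  PNT prediction ≈ 5.1103.

π(499) = 95 and π(3329) = 469, so π(3329)/π(499) ≈ 4.9368. The PNT-predicted ratio is (3329/ln(3329)) / (499/ln(499)) ≈ 5.1103. The two agree to within a few percent, as expected.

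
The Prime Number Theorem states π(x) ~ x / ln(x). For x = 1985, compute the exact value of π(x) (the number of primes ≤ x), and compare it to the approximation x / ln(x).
π(1985) = 299;  x/ln(x) ≈ 261.41;  relative error ≈ 12.57%.

Directly count primes up to 1985: π(1985) = 299. The PNT approximation gives 1985/ln(1985) ≈ 1985/7.59337 ≈ 261.41. Relative error (π(x) − x/ln(x)) / π(x) ≈ 12.57%; the approximation is known to undercount slightly (Li(x) is a better estimate).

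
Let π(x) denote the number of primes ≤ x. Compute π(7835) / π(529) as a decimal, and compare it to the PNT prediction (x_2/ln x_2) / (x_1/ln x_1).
π(7835)/π(529) = 990/99 ≈ 10.0000;  PNT prediction ≈ 10.3587.

π(529) = 99 and π(7835) = 990, so π(7835)/π(529) ≈ 10.0000. The PNT-predicted ratio is (7835/ln(7835)) / (529/ln(529)) ≈ 10.3587. The two agree to within a few percent, as expected.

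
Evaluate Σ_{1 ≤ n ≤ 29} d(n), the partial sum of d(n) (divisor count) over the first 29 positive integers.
Σ_{n ≤ 29} d(n) = 103

Compute d(n) for each 1 ≤ n ≤ 29: d(1) = 1, d(2) = 2, d(3) = 2, d(4) = 3, d(5) = 2, d(6) = 4, d(7) = 2, d(8) = 4, d(9) = 3, d(10) = 4, d(11) = 2, d(12) = 6, d(13) = 2, d(14) = 4, d(15) = 4, d(16) = 5, d(17) = 2, d(18) = 6, d(19) = 2, d(20) = 6, d(21) = 4, d(22) = 4, d(23) = 2, d(24) = 8, d(25) = 3, d(26) = 4, d(27) = 4, d(28) = 6, d(29) = 2. Summing all 29 values: 103. (Dirichlet's divisor formula: Σ_{n ≤ x} d(n) = x ln(x) + (2γ − 1) x + O(√x). For x = 29, the asymptotic estimate is ≈ 102.13.)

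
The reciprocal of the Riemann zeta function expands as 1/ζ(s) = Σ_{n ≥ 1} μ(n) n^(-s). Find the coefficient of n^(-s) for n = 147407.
μ(147407) = 1

Factor n = 147407 = 13 · 17 · 23 · 29. μ(n) = 0 if any exponent ≥ 2 (not squarefree); otherwise μ(n) = (−1)^{ω(n)} where ω(n) is the number of distinct prime factors. Applying: μ(147407) = 1.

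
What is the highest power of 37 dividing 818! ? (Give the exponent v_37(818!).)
v_37(818!) = 22

Legendre's formula: v_p(n!) = Σ_{k ≥ 1} ⌊n / p^k⌋. For p = 37, n = 818, the terms are:
  ⌊818/37^1⌋ = ⌊818/37⌋ = 22
(the next term ⌊818/37^2⌋ = 0, terminating the sum). Summing: v_37(818!) = 22 = 22.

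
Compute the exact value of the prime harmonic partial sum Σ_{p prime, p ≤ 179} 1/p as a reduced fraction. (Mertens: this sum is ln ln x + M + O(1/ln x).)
Σ 1/p = 57342808417705079663327936281722405984299104369358607649920332497341973/29819592777931214269172453467810429868925511217482600306406141434158090

π(179) = 41, so the primes ≤ 179 are [2, 3, 5, 7, 11, 13, 17, 19, 23, 29, 31, 37, 41, 43, 47, 53, 59, 61, 67, 71, 73, 79, 83, 89, 97, 101, 103, 107, 109, 113, 127, 131, 137, 139, 149, 151, 157, 163, 167, 173, 179]. Summing 1/p over these primes: 57342808417705079663327936281722405984299104369358607649920332497341973/29819592777931214269172453467810429868925511217482600306406141434158090 ≈ 1.9230. Mertens estimate ln ln(179) + 0.2615 ≈ 1.9077.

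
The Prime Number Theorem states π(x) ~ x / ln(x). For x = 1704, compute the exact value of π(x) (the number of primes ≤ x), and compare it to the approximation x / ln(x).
π(1704) = 266;  x/ln(x) ≈ 229.01;  relative error ≈ 13.91%.

Directly count primes up to 1704: π(1704) = 266. The PNT approximation gives 1704/ln(1704) ≈ 1704/7.44073 ≈ 229.01. Relative error (π(x) − x/ln(x)) / π(x) ≈ 13.91%; the approximation is known to undercount slightly (Li(x) is a better estimate).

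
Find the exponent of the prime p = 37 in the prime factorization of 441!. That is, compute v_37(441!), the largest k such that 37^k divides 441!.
v_37(441!) = 11

Legendre's formula: v_p(n!) = Σ_{k ≥ 1} ⌊n / p^k⌋. For p = 37, n = 441, the terms are:
  ⌊441/37^1⌋ = ⌊441/37⌋ = 11
(the next term ⌊441/37^2⌋ = 0, terminating the sum). Summing: v_37(441!) = 11 = 11.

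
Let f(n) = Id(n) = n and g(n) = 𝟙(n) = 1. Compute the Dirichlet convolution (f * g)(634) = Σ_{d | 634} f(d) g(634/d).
(Id * 𝟙)(634) = 954

Divisors of 634: [1, 2, 317, 634]. For each d | 634:
  d = 1: Id(1) · 𝟙(634/1) = 1 · 1 = 1
  d = 2: Id(2) · 𝟙(634/2) = 2 · 1 = 2
  d = 317: Id(317) · 𝟙(634/317) = 317 · 1 = 317
  d = 634: Id(634) · 𝟙(634/634) = 634 · 1 = 634
Summing: (Id * 𝟙)(634) = 1 + 2 + 317 + 634 = 954.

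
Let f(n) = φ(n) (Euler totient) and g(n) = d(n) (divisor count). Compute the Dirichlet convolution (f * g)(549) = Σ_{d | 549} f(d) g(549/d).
(φ * d)(549) = 806

Divisors of 549: [1, 3, 9, 61, 183, 549]. For each d | 549:
  d = 1: φ(1) · d(549/1) = 1 · 6 = 6
  d = 3: φ(3) · d(549/3) = 2 · 4 = 8
  d = 9: φ(9) · d(549/9) = 6 · 2 = 12
  d = 61: φ(61) · d(549/61) = 60 · 3 = 180
  d = 183: φ(183) · d(549/183) = 120 · 2 = 240
  d = 549: φ(549) · d(549/549) = 360 · 1 = 360
Summing: (φ * d)(549) = 6 + 8 + 12 + 180 + 240 + 360 = 806.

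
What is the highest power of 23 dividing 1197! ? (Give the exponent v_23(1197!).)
v_23(1197!) = 54

Legendre's formula: v_p(n!) = Σ_{k ≥ 1} ⌊n / p^k⌋. For p = 23, n = 1197, the terms are:
  ⌊1197/23^1⌋ = ⌊1197/23⌋ = 52
  ⌊1197/23^2⌋ = ⌊1197/529⌋ = 2
(the next term ⌊1197/23^3⌋ = 0, terminating the sum). Summing: v_23(1197!) = 52 + 2 = 54.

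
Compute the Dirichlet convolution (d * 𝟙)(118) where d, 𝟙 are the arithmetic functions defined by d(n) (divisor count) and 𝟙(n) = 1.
(d * 𝟙)(118) = 9

Divisors of 118: [1, 2, 59, 118]. For each d | 118:
  d = 1: d(1) · 𝟙(118/1) = 1 · 1 = 1
  d = 2: d(2) · 𝟙(118/2) = 2 · 1 = 2
  d = 59: d(59) · 𝟙(118/59) = 2 · 1 = 2
  d = 118: d(118) · 𝟙(118/118) = 4 · 1 = 4
Summing: (d * 𝟙)(118) = 1 + 2 + 2 + 4 = 9.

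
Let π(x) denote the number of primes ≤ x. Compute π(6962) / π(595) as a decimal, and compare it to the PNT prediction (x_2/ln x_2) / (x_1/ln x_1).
π(6962)/π(595) = 894/108 ≈ 8.2778;  PNT prediction ≈ 8.4482.

π(595) = 108 and π(6962) = 894, so π(6962)/π(595) ≈ 8.2778. The PNT-predicted ratio is (6962/ln(6962)) / (595/ln(595)) ≈ 8.4482. The two agree to within a few percent, as expected.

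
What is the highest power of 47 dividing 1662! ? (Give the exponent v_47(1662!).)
v_47(1662!) = 35

Legendre's formula: v_p(n!) = Σ_{k ≥ 1} ⌊n / p^k⌋. For p = 47, n = 1662, the terms are:
  ⌊1662/47^1⌋ = ⌊1662/47⌋ = 35
(the next term ⌊1662/47^2⌋ = 0, terminating the sum). Summing: v_47(1662!) = 35 = 35.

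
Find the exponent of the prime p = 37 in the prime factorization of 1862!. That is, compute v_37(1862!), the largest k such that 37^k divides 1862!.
v_37(1862!) = 51

Legendre's formula: v_p(n!) = Σ_{k ≥ 1} ⌊n / p^k⌋. For p = 37, n = 1862, the terms are:
  ⌊1862/37^1⌋ = ⌊1862/37⌋ = 50
  ⌊1862/37^2⌋ = ⌊1862/1369⌋ = 1
(the next term ⌊1862/37^3⌋ = 0, terminating the sum). Summing: v_37(1862!) = 50 + 1 = 51.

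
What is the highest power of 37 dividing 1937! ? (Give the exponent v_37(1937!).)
v_37(1937!) = 53

Legendre's formula: v_p(n!) = Σ_{k ≥ 1} ⌊n / p^k⌋. For p = 37, n = 1937, the terms are:
  ⌊1937/37^1⌋ = ⌊1937/37⌋ = 52
  ⌊1937/37^2⌋ = ⌊1937/1369⌋ = 1
(the next term ⌊1937/37^3⌋ = 0, terminating the sum). Summing: v_37(1937!) = 52 + 1 = 53.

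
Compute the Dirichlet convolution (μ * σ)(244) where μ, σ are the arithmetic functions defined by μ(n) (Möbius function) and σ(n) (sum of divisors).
(μ * σ)(244) = 244

Divisors of 244: [1, 2, 4, 61, 122, 244]. For each d | 244:
  d = 1: μ(1) · σ(244/1) = 1 · 434 = 434
  d = 2: μ(2) · σ(244/2) = -1 · 186 = -186
  d = 4: μ(4) · σ(244/4) = 0 · 62 = 0
  d = 61: μ(61) · σ(244/61) = -1 · 7 = -7
  d = 122: μ(122) · σ(244/122) = 1 · 3 = 3
  d = 244: μ(244) · σ(244/244) = 0 · 1 = 0
Summing: (μ * σ)(244) = 434 + -186 + 0 + -7 + 3 + 0 = 244.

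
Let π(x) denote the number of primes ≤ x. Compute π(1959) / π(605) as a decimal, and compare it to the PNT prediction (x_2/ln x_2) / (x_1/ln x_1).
π(1959)/π(605) = 297/110 ≈ 2.7000;  PNT prediction ≈ 2.7361.

π(605) = 110 and π(1959) = 297, so π(1959)/π(605) ≈ 2.7000. The PNT-predicted ratio is (1959/ln(1959)) / (605/ln(605)) ≈ 2.7361. The two agree to within a few percent, as expected.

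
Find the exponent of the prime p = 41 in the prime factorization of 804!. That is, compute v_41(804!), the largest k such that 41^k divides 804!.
v_41(804!) = 19

Legendre's formula: v_p(n!) = Σ_{k ≥ 1} ⌊n / p^k⌋. For p = 41, n = 804, the terms are:
  ⌊804/41^1⌋ = ⌊804/41⌋ = 19
(the next term ⌊804/41^2⌋ = 0, terminating the sum). Summing: v_41(804!) = 19 = 19.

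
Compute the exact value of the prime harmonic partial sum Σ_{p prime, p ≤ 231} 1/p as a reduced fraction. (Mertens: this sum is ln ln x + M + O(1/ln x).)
Σ 1/p = 37527519788898476695193360507423991967783840502510585362878348092116031948860199524739442233/19078266889580195013601891820992757757219839668357012055907516904309700014933909014729740190

π(231) = 50, so the primes ≤ 231 are [2, 3, 5, 7, 11, 13, 17, 19, 23, 29, 31, 37, 41, 43, 47, 53, 59, 61, 67, 71, 73, 79, 83, 89, 97, 101, 103, 107, 109, 113, 127, 131, 137, 139, 149, 151, 157, 163, 167, 173, 179, 181, 191, 193, 197, 199, 211, 223, 227, 229]. Summing 1/p over these primes: 37527519788898476695193360507423991967783840502510585362878348092116031948860199524739442233/19078266889580195013601891820992757757219839668357012055907516904309700014933909014729740190 ≈ 1.9670. Mertens estimate ln ln(231) + 0.2615 ≈ 1.9557.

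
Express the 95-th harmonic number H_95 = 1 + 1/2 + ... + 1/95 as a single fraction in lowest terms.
H_95 = 3691835092344109255246562280652279367381/718766754945489455304472257065075294400

Direct summation: H_95 = 1 + 1/2 + ... + 1/95. The least common denominator is lcm(1, ..., 95) = 718766754945489455304472257065075294400; over this denominator the numerator is 718766754945489455304472257065075294400 + 359383377472744727652236128532537647200 + 239588918315163151768157419021691764800 + 179691688736372363826118064266268823600 + 143753350989097891060894451413015058880 + 119794459157581575884078709510845882400 + 102680964992212779329210322437867899200 + 89845844368186181913059032133134411800 + 79862972771721050589385806340563921600 + 71876675494548945530447225706507529440 + 65342432267771768664042932460461390400 + 59897229578790787942039354755422941200 + 55289750380422265792651712081928868800 + 51340482496106389664605161218933949600 + 47917783663032630353631483804338352960 + 44922922184093090956529516066567205900 + 42280397349734673841439544533239723200 + 39931486385860525294692903170281960800 + 37829829207657339752866960898161857600 + 35938337747274472765223612853253764720 + 34226988330737593109736774145955966400 + 32671216133885884332021466230230695200 + 31250728475890845882803141611525012800 + 29948614789395393971019677377711470600 + 28750670197819578212178890282603011776 + 27644875190211132896325856040964434400 + 26620990923907016863128602113521307200 + 25670241248053194832302580609466974800 + 24785060515361705355326629553968113600 + 23958891831516315176815741902169176480 + 23186024353080305009821685711776622400 + 22461461092046545478264758033283602950 + 21780810755923922888014310820153796800 + 21140198674867336920719772266619861600 + 20536192998442555865842064487573579840 + 19965743192930262647346451585140980400 + 19426128512040255548769520461218251200 + 18914914603828669876433480449080928800 + 18429916793474088597550570693976289600 + 17969168873637236382611806426626882360 + 17530896462085108665962737977196958400 + 17113494165368796554868387072977983200 + 16715505928964871053592378071280820800 + 16335608066942942166010733115115347600 + 15972594554344210117877161268112784320 + 15625364237945422941401570805762506400 + 15292909679691265006478133129044155200 + 14974307394697696985509838688855735300 + 14668709284601825618458617491123985600 + 14375335098909789106089445141301505888 + 14093465783244891280479848177746574400 + 13822437595105566448162928020482217200 + 13561636885763951986876835038963684800 + 13310495461953508431564301056760653600 + 13068486453554353732808586492092278080 + 12835120624026597416151290304733487400 + 12609943069219113250955653632720619200 + 12392530257680852677663314776984056800 + 12182487371957448394991055204492801600 + 11979445915758157588407870951084588240 + 11783061556483433693515938640411070400 + 11593012176540152504910842855888311200 + 11408996110245864369912258048651988800 + 11230730546023272739132379016641801475 + 11057950076084453158530342416385773760 + 10890405377961961444007155410076898400 + 10727862014111782914992123239777243200 + 10570099337433668460359886133309930800 + 10416909491963615294267713870508337600 + 10268096499221277932921032243786789920 + 10123475421767457116964397986832046400 + 9982871596465131323673225792570490200 + 9846119930760129524718798041987332800 + 9713064256020127774384760230609125600 + 9583556732606526070726296760867670592 + 9457457301914334938216740224540464400 + 9334633181110252666291847494351627200 + 9214958396737044298775285346988144800 + 9098313353740372851955345026140193600 + 8984584436818618191305903213313441180 + 8873663641302338954376200704507102400 + 8765448231042554332981368988598479200 + 8659840421029993437403280205603316800 + 8556747082684398277434193536488991600 + 8456079469946934768287908906647944640 + 8357752964482435526796189035640410400 + 8261686838453901785108876517989371200 + 8167804033471471083005366557557673800 + 8076030954443701744994070304101969600 + 7986297277172105058938580634056392160 + 7898535768631752256093101725989838400 + 7812682118972711470700785402881253200 + 7728674784360101669940561903925540800 + 7646454839845632503239066564522077600 + 7565965841531467950573392179632371520 = 3691835092344109255246562280652279367381, so H_95 = 3691835092344109255246562280652279367381/718766754945489455304472257065075294400 (already in lowest terms) ≈ 5.13635. (The PNT-adjacent estimate ln(95) + γ ≈ 5.13109 matches within O(1/n).)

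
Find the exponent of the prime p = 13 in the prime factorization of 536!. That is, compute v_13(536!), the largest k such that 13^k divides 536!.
v_13(536!) = 44

Legendre's formula: v_p(n!) = Σ_{k ≥ 1} ⌊n / p^k⌋. For p = 13, n = 536, the terms are:
  ⌊536/13^1⌋ = ⌊536/13⌋ = 41
  ⌊536/13^2⌋ = ⌊536/169⌋ = 3
(the next term ⌊536/13^3⌋ = 0, terminating the sum). Summing: v_13(536!) = 41 + 3 = 44.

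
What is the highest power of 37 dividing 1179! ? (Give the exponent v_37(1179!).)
v_37(1179!) = 31

Legendre's formula: v_p(n!) = Σ_{k ≥ 1} ⌊n / p^k⌋. For p = 37, n = 1179, the terms are:
  ⌊1179/37^1⌋ = ⌊1179/37⌋ = 31
(the next term ⌊1179/37^2⌋ = 0, terminating the sum). Summing: v_37(1179!) = 31 = 31.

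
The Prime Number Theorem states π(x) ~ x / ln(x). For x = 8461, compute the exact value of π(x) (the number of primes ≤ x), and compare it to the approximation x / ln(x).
π(8461) = 1058;  x/ln(x) ≈ 935.62;  relative error ≈ 11.57%.

Directly count primes up to 8461: π(8461) = 1058. The PNT approximation gives 8461/ln(8461) ≈ 8461/9.04322 ≈ 935.62. Relative error (π(x) − x/ln(x)) / π(x) ≈ 11.57%; the approximation is known to undercount slightly (Li(x) is a better estimate).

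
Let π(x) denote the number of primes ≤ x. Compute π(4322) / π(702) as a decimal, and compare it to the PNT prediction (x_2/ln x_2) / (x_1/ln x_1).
π(4322)/π(702) = 590/126 ≈ 4.6825;  PNT prediction ≈ 4.8200.

π(702) = 126 and π(4322) = 590, so π(4322)/π(702) ≈ 4.6825. The PNT-predicted ratio is (4322/ln(4322)) / (702/ln(702)) ≈ 4.8200. The two agree to within a few percent, as expected.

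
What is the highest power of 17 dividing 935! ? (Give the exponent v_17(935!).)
v_17(935!) = 58

Legendre's formula: v_p(n!) = Σ_{k ≥ 1} ⌊n / p^k⌋. For p = 17, n = 935, the terms are:
  ⌊935/17^1⌋ = ⌊935/17⌋ = 55
  ⌊935/17^2⌋ = ⌊935/289⌋ = 3
(the next term ⌊935/17^3⌋ = 0, terminating the sum). Summing: v_17(935!) = 55 + 3 = 58.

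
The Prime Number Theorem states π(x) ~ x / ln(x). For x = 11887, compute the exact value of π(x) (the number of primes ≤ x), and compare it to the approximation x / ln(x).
π(11887) = 1424;  x/ln(x) ≈ 1266.84;  relative error ≈ 11.04%.

Directly count primes up to 11887: π(11887) = 1424. The PNT approximation gives 11887/ln(11887) ≈ 11887/9.38320 ≈ 1266.84. Relative error (π(x) − x/ln(x)) / π(x) ≈ 11.04%; the approximation is known to undercount slightly (Li(x) is a better estimate).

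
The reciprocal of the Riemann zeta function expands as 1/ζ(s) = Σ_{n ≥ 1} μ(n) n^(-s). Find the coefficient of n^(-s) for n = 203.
μ(203) = 1

Factor n = 203 = 7 · 29. μ(n) = 0 if any exponent ≥ 2 (not squarefree); otherwise μ(n) = (−1)^{ω(n)} where ω(n) is the number of distinct prime factors. Applying: μ(203) = 1.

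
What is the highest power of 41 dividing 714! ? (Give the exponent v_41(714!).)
v_41(714!) = 17

Legendre's formula: v_p(n!) = Σ_{k ≥ 1} ⌊n / p^k⌋. For p = 41, n = 714, the terms are:
  ⌊714/41^1⌋ = ⌊714/41⌋ = 17
(the next term ⌊714/41^2⌋ = 0, terminating the sum). Summing: v_41(714!) = 17 = 17.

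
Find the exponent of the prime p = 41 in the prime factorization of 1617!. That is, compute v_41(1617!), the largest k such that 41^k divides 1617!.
v_41(1617!) = 39

Legendre's formula: v_p(n!) = Σ_{k ≥ 1} ⌊n / p^k⌋. For p = 41, n = 1617, the terms are:
  ⌊1617/41^1⌋ = ⌊1617/41⌋ = 39
(the next term ⌊1617/41^2⌋ = 0, terminating the sum). Summing: v_41(1617!) = 39 = 39.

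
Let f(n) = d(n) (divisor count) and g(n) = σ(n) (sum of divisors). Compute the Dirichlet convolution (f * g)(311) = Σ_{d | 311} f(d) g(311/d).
(d * σ)(311) = 314

Divisors of 311: [1, 311]. For each d | 311:
  d = 1: d(1) · σ(311/1) = 1 · 312 = 312
  d = 311: d(311) · σ(311/311) = 2 · 1 = 2
Summing: (d * σ)(311) = 312 + 2 = 314.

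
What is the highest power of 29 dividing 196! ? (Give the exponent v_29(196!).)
v_29(196!) = 6

Legendre's formula: v_p(n!) = Σ_{k ≥ 1} ⌊n / p^k⌋. For p = 29, n = 196, the terms are:
  ⌊196/29^1⌋ = ⌊196/29⌋ = 6
(the next term ⌊196/29^2⌋ = 0, terminating the sum). Summing: v_29(196!) = 6 = 6.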